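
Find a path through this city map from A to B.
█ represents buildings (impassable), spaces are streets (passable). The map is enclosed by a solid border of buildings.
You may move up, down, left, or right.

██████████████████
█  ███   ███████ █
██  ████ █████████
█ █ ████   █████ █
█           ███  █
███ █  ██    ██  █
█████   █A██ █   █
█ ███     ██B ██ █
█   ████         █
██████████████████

Finding the shortest path from A to B:
Movement: cardinal only
Path length: 6 steps
Directions: up → right → right → right → down → down

Solution:

██████████████████
█  ███   ███████ █
██  ████ █████████
█ █ ████   █████ █
█           ███  █
███ █  ██↱→→↓██  █
█████   █A██↓█   █
█ ███     ██B ██ █
█   ████         █
██████████████████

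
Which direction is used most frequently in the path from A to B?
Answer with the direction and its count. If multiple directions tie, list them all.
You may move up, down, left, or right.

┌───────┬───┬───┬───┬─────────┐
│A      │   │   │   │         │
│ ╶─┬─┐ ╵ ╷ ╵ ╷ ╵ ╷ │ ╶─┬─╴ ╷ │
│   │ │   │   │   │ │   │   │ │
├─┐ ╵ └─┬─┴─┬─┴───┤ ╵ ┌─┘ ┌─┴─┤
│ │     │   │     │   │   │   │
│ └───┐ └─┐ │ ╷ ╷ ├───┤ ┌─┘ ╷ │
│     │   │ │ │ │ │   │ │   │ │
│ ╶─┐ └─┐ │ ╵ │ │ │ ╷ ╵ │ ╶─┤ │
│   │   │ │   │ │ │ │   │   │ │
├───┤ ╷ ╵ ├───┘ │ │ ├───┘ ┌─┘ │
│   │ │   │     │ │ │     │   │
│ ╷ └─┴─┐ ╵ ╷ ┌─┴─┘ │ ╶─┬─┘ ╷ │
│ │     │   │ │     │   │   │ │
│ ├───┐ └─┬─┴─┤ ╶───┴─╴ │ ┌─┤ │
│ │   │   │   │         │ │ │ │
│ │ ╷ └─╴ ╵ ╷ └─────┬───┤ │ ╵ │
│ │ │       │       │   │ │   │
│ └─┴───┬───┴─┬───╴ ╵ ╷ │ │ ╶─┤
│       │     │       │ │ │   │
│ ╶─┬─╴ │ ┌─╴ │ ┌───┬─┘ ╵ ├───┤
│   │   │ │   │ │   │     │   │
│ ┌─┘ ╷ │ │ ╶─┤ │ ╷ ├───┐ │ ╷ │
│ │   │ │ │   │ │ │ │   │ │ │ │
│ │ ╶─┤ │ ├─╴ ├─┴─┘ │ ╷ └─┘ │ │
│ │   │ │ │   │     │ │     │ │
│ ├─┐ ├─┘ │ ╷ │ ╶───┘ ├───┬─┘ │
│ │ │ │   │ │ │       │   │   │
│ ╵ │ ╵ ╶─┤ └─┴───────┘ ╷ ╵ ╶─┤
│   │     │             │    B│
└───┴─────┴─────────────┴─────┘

Directions: right, right, right, down, right, up, right, down, right, up, right, down, right, up, right, down, down, right, up, up, right, right, right, down, left, down, left, down, down, left, up, left, down, down, down, left, left, down, right, right, right, right, up, left, up, right, right, up, up, right, up, right, down, down, down, left, down, left, down, down, down, down, left, up, up, left, down, left, up, left, left, left, up, left, down, left, up, left, up, left, left, up, left, down, down, down, down, right, right, right, down, left, down, left, down, right, down, down, right, up, right, up, up, up, up, right, right, down, left, down, right, down, left, down, down, right, right, right, right, right, right, up, right, down, right, right
Counts: {'right': 39, 'down': 38, 'up': 24, 'left': 25}
Most common: right (39 times)

Solution:

┌───────┬───┬───┬───┬─────────┐
│A → → ↓│↱ ↓│↱ ↓│↱ ↓│↱ → → ↓  │
│ ╶─┬─┐ ╵ ╷ ╵ ╷ ╵ ╷ │ ╶─┬─╴ ╷ │
│   │ │↳ ↑│↳ ↑│↳ ↑│↓│↑  │↓ ↲│ │
├─┐ ╵ └─┬─┴─┬─┴───┤ ╵ ┌─┘ ┌─┴─┤
│ │     │   │     │↳ ↑│↓ ↲│↱ ↓│
│ └───┐ └─┐ │ ╷ ╷ ├───┤ ┌─┘ ╷ │
│     │   │ │ │ │ │↓ ↰│↓│↱ ↑│↓│
│ ╶─┐ └─┐ │ ╵ │ │ │ ╷ ╵ │ ╶─┤ │
│   │   │ │   │ │ │↓│↑ ↲│↑  │↓│
├───┤ ╷ ╵ ├───┘ │ │ ├───┘ ┌─┘ │
│↓ ↰│ │   │     │ │↓│↱ → ↑│↓ ↲│
│ ╷ └─┴─┐ ╵ ╷ ┌─┴─┘ │ ╶─┬─┘ ╷ │
│↓│↑ ← ↰│   │ │↓ ← ↲│↑ ↰│↓ ↲│ │
│ ├───┐ └─┬─┴─┤ ╶───┴─╴ │ ┌─┤ │
│↓│   │↑ ↰│↓ ↰│↳ → → → ↑│↓│ │ │
│ │ ╷ └─╴ ╵ ╷ └─────┬───┤ │ ╵ │
│↓│ │    ↑ ↲│↑ ← ← ↰│↓ ↰│↓│   │
│ └─┴───┬───┴─┬───╴ ╵ ╷ │ │ ╶─┤
│↳ → → ↓│↱ → ↓│    ↑ ↲│↑│↓│   │
│ ╶─┬─╴ │ ┌─╴ │ ┌───┬─┘ ╵ ├───┤
│   │↓ ↲│↑│↓ ↲│ │   │  ↑ ↲│   │
│ ┌─┘ ╷ │ │ ╶─┤ │ ╷ ├───┐ │ ╷ │
│ │↓ ↲│ │↑│↳ ↓│ │ │ │   │ │ │ │
│ │ ╶─┤ │ ├─╴ ├─┴─┘ │ ╷ └─┘ │ │
│ │↳ ↓│ │↑│↓ ↲│     │ │     │ │
│ ├─┐ ├─┘ │ ╷ │ ╶───┘ ├───┬─┘ │
│ │ │↓│↱ ↑│↓│ │       │↱ ↓│   │
│ ╵ │ ╵ ╶─┤ └─┴───────┘ ╷ ╵ ╶─┤
│   │↳ ↑  │↳ → → → → → ↑│↳ → B│
└───┴─────┴─────────────┴─────┘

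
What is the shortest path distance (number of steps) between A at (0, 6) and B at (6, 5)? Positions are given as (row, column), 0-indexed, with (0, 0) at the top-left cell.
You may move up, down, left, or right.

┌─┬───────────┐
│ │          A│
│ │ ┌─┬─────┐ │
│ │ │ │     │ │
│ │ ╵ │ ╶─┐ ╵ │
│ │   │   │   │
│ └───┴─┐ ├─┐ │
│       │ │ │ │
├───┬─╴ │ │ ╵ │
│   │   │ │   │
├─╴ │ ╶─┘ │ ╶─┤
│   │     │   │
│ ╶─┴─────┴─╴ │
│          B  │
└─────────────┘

Finding path from (0, 6) to (6, 5):
Path: (0,6) → (1,6) → (2,6) → (3,6) → (4,6) → (4,5) → (5,5) → (5,6) → (6,6) → (6,5)
Distance: 9 steps

Solution:

┌─┬───────────┐
│ │          A│
│ │ ┌─┬─────┐ │
│ │ │ │     │↓│
│ │ ╵ │ ╶─┐ ╵ │
│ │   │   │  ↓│
│ └───┴─┐ ├─┐ │
│       │ │ │↓│
├───┬─╴ │ │ ╵ │
│   │   │ │↓ ↲│
├─╴ │ ╶─┘ │ ╶─┤
│   │     │↳ ↓│
│ ╶─┴─────┴─╴ │
│          B ↲│
└─────────────┘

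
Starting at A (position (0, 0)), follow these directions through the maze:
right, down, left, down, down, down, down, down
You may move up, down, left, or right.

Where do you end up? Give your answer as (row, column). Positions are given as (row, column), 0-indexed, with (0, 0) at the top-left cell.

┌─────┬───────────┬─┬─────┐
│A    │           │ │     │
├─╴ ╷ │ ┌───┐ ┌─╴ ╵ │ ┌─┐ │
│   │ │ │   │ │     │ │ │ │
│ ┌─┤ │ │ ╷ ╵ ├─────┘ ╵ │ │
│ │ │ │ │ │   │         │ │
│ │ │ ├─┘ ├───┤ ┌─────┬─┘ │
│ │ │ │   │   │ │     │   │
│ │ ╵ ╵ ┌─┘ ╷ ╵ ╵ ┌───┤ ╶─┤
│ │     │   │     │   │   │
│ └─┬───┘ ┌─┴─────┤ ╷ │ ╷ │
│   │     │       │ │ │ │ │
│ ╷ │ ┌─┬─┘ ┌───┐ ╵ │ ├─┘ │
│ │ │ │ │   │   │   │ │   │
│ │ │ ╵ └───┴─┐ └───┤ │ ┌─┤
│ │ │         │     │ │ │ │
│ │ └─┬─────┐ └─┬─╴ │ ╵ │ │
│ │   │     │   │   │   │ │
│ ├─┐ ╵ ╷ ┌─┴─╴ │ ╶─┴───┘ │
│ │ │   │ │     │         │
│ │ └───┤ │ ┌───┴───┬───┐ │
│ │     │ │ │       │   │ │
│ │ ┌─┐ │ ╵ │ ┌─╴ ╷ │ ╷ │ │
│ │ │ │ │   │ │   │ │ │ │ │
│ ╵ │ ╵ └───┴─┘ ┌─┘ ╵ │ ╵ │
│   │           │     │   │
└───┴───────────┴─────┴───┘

Following directions step by step:
Start: (0, 0)
  right: (0, 0) → (0, 1)
  down: (0, 1) → (1, 1)
  left: (1, 1) → (1, 0)
  down: (1, 0) → (2, 0)
  down: (2, 0) → (3, 0)
  down: (3, 0) → (4, 0)
  down: (4, 0) → (5, 0)
  down: (5, 0) → (6, 0)
Final position: (6, 0)

Path taken:

┌─────┬───────────┬─┬─────┐
│A ↓  │           │ │     │
├─╴ ╷ │ ┌───┐ ┌─╴ ╵ │ ┌─┐ │
│↓ ↲│ │ │   │ │     │ │ │ │
│ ┌─┤ │ │ ╷ ╵ ├─────┘ ╵ │ │
│↓│ │ │ │ │   │         │ │
│ │ │ ├─┘ ├───┤ ┌─────┬─┘ │
│↓│ │ │   │   │ │     │   │
│ │ ╵ ╵ ┌─┘ ╷ ╵ ╵ ┌───┤ ╶─┤
│↓│     │   │     │   │   │
│ └─┬───┘ ┌─┴─────┤ ╷ │ ╷ │
│↓  │     │       │ │ │ │ │
│ ╷ │ ┌─┬─┘ ┌───┐ ╵ │ ├─┘ │
│B│ │ │ │   │   │   │ │   │
│ │ │ ╵ └───┴─┐ └───┤ │ ┌─┤
│ │ │         │     │ │ │ │
│ │ └─┬─────┐ └─┬─╴ │ ╵ │ │
│ │   │     │   │   │   │ │
│ ├─┐ ╵ ╷ ┌─┴─╴ │ ╶─┴───┘ │
│ │ │   │ │     │         │
│ │ └───┤ │ ┌───┴───┬───┐ │
│ │     │ │ │       │   │ │
│ │ ┌─┐ │ ╵ │ ┌─╴ ╷ │ ╷ │ │
│ │ │ │ │   │ │   │ │ │ │ │
│ ╵ │ ╵ └───┴─┘ ┌─┘ ╵ │ ╵ │
│   │           │     │   │
└───┴───────────┴─────┴───┘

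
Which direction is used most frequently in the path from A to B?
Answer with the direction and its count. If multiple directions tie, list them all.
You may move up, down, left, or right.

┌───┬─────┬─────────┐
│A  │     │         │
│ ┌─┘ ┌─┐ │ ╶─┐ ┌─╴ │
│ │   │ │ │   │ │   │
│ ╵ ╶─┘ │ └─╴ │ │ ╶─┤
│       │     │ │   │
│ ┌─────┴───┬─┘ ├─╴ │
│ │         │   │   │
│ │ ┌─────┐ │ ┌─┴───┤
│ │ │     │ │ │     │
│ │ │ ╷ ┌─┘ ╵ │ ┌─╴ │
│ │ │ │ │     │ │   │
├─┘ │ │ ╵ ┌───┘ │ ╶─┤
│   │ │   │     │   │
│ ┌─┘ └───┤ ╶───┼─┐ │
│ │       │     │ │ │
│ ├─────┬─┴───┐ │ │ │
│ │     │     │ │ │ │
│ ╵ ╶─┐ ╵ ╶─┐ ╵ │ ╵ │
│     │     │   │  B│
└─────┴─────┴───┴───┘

Directions: down, down, right, up, right, up, right, right, down, down, right, right, up, left, up, right, right, down, down, down, left, down, down, left, up, up, left, left, left, left, down, down, down, left, down, down, down, right, up, right, right, down, right, up, right, right, down, right, up, up, left, left, up, right, right, up, up, right, right, down, left, down, right, down, down, down
Counts: {'down': 22, 'right': 20, 'up': 13, 'left': 11}
Most common: down (22 times)

Solution:

┌───┬─────┬─────────┐
│A  │↱ → ↓│↱ → ↓    │
│ ┌─┘ ┌─┐ │ ╶─┐ ┌─╴ │
│↓│↱ ↑│ │↓│↑ ↰│↓│   │
│ ╵ ╶─┘ │ └─╴ │ │ ╶─┤
│↳ ↑    │↳ → ↑│↓│   │
│ ┌─────┴───┬─┘ ├─╴ │
│ │↓ ← ← ← ↰│↓ ↲│   │
│ │ ┌─────┐ │ ┌─┴───┤
│ │↓│     │↑│↓│↱ → ↓│
│ │ │ ╷ ┌─┘ ╵ │ ┌─╴ │
│ │↓│ │ │  ↑ ↲│↑│↓ ↲│
├─┘ │ │ ╵ ┌───┘ │ ╶─┤
│↓ ↲│ │   │↱ → ↑│↳ ↓│
│ ┌─┘ └───┤ ╶───┼─┐ │
│↓│       │↑ ← ↰│ │↓│
│ ├─────┬─┴───┐ │ │ │
│↓│↱ → ↓│↱ → ↓│↑│ │↓│
│ ╵ ╶─┐ ╵ ╶─┐ ╵ │ ╵ │
│↳ ↑  │↳ ↑  │↳ ↑│  B│
└─────┴─────┴───┴───┘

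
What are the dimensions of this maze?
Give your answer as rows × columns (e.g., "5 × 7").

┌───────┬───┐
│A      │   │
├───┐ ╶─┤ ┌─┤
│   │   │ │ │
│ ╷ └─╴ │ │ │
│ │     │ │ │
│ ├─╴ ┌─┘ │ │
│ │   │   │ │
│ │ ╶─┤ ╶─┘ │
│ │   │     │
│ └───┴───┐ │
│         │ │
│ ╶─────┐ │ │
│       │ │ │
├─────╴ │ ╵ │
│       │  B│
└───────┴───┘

Counting the maze dimensions:
Rows (vertical): 8
Columns (horizontal): 6
Dimensions: 8 × 6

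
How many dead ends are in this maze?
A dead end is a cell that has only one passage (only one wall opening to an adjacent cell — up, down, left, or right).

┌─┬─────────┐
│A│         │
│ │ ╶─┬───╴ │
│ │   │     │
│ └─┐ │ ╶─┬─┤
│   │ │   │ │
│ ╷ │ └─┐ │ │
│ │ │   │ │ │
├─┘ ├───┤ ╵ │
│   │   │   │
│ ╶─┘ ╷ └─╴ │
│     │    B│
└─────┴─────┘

Checking each cell for number of passages:

Dead ends found at positions:
  (0, 0)
  (2, 5)
  (3, 0)
  (3, 3)
Total dead ends: 4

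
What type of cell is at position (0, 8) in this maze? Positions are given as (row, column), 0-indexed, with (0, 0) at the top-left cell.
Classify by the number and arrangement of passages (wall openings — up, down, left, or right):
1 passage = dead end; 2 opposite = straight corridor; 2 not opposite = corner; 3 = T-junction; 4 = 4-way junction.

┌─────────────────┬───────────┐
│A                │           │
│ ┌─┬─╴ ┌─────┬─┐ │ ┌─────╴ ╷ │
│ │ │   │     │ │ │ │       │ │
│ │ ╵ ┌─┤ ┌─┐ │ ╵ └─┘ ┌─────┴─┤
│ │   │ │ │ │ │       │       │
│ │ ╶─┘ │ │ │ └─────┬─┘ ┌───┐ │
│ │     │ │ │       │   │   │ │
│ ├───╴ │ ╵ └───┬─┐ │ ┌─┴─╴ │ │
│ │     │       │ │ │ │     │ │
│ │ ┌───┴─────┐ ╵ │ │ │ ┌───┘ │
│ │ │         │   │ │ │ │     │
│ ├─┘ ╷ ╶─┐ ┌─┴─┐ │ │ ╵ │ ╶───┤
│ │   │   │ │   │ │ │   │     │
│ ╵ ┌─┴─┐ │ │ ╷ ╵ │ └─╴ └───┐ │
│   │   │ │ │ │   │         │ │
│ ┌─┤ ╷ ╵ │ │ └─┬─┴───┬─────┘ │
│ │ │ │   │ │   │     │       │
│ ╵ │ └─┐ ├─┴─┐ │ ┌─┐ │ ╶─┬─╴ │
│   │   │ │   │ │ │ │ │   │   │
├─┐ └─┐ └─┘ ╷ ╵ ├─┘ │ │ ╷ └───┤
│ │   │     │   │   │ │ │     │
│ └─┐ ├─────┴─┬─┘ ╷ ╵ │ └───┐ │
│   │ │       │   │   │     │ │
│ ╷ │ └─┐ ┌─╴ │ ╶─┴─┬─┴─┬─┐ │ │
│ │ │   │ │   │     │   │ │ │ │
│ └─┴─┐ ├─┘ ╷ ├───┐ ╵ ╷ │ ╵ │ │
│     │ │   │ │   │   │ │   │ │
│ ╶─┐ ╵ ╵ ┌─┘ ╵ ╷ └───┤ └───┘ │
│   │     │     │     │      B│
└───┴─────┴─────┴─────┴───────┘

Checking cell at (0, 8):
Number of passages: 2
Cell type: corner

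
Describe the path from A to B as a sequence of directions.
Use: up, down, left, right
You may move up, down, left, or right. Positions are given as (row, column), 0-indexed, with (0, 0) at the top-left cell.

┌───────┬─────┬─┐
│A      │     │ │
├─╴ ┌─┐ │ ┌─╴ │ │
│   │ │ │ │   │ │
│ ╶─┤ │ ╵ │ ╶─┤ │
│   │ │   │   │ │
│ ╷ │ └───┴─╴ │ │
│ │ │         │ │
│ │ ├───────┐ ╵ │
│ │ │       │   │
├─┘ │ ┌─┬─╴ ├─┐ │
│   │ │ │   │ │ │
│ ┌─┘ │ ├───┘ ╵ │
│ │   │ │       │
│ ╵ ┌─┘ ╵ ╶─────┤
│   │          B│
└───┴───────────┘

Finding the path and converting it to directions:
Path through cells: (0,0) → (0,1) → (0,2) → (0,3) → (1,3) → (2,3) → (2,4) → (1,4) → (0,4) → (0,5) → (0,6) → (1,6) → (1,5) → (2,5) → (2,6) → (3,6) → (4,6) → (4,7) → (5,7) → (6,7) → (6,6) → (6,5) → (6,4) → (7,4) → (7,5) → (7,6) → (7,7)
Directions: right, right, right, down, down, right, up, up, right, right, down, left, down, right, down, down, right, down, down, left, left, left, down, right, right, right

Solution:

┌───────┬─────┬─┐
│A → → ↓│↱ → ↓│ │
├─╴ ┌─┐ │ ┌─╴ │ │
│   │ │↓│↑│↓ ↲│ │
│ ╶─┤ │ ╵ │ ╶─┤ │
│   │ │↳ ↑│↳ ↓│ │
│ ╷ │ └───┴─╴ │ │
│ │ │        ↓│ │
│ │ ├───────┐ ╵ │
│ │ │       │↳ ↓│
├─┘ │ ┌─┬─╴ ├─┐ │
│   │ │ │   │ │↓│
│ ┌─┘ │ ├───┘ ╵ │
│ │   │ │↓ ← ← ↲│
│ ╵ ┌─┘ ╵ ╶─────┤
│   │    ↳ → → B│
└───┴───────────┘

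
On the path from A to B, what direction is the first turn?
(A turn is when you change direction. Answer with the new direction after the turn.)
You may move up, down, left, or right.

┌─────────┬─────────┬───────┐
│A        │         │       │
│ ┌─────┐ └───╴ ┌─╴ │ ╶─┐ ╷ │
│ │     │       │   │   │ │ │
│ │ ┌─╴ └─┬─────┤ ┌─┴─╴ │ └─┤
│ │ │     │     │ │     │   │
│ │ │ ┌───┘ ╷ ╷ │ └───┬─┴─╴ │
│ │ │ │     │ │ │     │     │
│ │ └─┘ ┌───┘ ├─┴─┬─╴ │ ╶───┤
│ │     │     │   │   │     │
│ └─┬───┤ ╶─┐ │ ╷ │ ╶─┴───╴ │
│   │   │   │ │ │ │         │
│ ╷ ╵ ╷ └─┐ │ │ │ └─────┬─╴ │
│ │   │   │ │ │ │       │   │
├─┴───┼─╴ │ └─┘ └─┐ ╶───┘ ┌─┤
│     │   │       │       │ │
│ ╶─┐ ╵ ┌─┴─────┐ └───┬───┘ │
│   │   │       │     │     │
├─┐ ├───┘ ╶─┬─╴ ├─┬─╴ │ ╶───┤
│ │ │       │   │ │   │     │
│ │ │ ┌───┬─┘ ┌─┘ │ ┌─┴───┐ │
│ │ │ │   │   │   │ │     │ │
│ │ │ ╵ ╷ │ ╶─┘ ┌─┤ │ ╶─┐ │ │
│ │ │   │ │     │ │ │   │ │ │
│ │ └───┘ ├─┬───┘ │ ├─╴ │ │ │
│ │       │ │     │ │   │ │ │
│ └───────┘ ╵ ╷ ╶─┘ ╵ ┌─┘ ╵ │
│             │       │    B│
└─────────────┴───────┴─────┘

Directions: right, right, right, right, down, right, right, right, up, right, right, down, left, down, down, right, right, down, left, down, right, right, right, right, down, left, down, left, left, left, up, left, up, up, left, down, down, down, right, down, right, right, down, left, down, down, down, down, right, up, right, up, left, up, right, right, down, down, down, right
First turn direction: down

Solution:

┌─────────┬─────────┬───────┐
│A → → → ↓│    ↱ → ↓│       │
│ ┌─────┐ └───╴ ┌─╴ │ ╶─┐ ╷ │
│ │     │↳ → → ↑│↓ ↲│   │ │ │
│ │ ┌─╴ └─┬─────┤ ┌─┴─╴ │ └─┤
│ │ │     │     │↓│     │   │
│ │ │ ┌───┘ ╷ ╷ │ └───┬─┴─╴ │
│ │ │ │     │ │ │↳ → ↓│     │
│ │ └─┘ ┌───┘ ├─┴─┬─╴ │ ╶───┤
│ │     │     │↓ ↰│↓ ↲│     │
│ └─┬───┤ ╶─┐ │ ╷ │ ╶─┴───╴ │
│   │   │   │ │↓│↑│↳ → → → ↓│
│ ╷ ╵ ╷ └─┐ │ │ │ └─────┬─╴ │
│ │   │   │ │ │↓│↑ ↰    │↓ ↲│
├─┴───┼─╴ │ └─┘ └─┐ ╶───┘ ┌─┤
│     │   │    ↳ ↓│↑ ← ← ↲│ │
│ ╶─┐ ╵ ┌─┴─────┐ └───┬───┘ │
│   │   │       │↳ → ↓│     │
├─┐ ├───┘ ╶─┬─╴ ├─┬─╴ │ ╶───┤
│ │ │       │   │ │↓ ↲│     │
│ │ │ ┌───┬─┘ ┌─┘ │ ┌─┴───┐ │
│ │ │ │   │   │   │↓│↱ → ↓│ │
│ │ │ ╵ ╷ │ ╶─┘ ┌─┤ │ ╶─┐ │ │
│ │ │   │ │     │ │↓│↑ ↰│↓│ │
│ │ └───┘ ├─┬───┘ │ ├─╴ │ │ │
│ │       │ │     │↓│↱ ↑│↓│ │
│ └───────┘ ╵ ╷ ╶─┘ ╵ ┌─┘ ╵ │
│             │    ↳ ↑│  ↳ B│
└─────────────┴───────┴─────┘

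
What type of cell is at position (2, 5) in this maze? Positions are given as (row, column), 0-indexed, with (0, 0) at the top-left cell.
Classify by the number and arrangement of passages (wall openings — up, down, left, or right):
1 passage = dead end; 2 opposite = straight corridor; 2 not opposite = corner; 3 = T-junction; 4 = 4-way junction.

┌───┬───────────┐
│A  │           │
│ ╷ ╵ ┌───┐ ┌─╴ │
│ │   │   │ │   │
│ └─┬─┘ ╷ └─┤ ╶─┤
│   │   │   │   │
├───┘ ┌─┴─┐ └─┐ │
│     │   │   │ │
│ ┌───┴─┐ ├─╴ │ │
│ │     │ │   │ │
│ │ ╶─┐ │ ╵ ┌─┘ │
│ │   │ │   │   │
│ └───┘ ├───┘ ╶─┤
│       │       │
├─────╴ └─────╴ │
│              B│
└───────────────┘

Checking cell at (2, 5):
Number of passages: 2
Cell type: corner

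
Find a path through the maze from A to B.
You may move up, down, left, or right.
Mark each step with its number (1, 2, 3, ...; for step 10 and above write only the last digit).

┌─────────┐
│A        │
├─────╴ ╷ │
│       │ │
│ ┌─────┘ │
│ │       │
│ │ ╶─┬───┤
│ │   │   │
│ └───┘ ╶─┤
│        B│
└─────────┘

Finding the shortest path through the maze:
Path length: 14 steps
Directions: right → right → right → down → left → left → left → down → down → down → right → right → right → right

Solution:

┌─────────┐
│A 1 2 3  │
├─────╴ ╷ │
│7 6 5 4│ │
│ ┌─────┘ │
│8│       │
│ │ ╶─┬───┤
│9│   │   │
│ └───┘ ╶─┤
│0 1 2 3 B│
└─────────┘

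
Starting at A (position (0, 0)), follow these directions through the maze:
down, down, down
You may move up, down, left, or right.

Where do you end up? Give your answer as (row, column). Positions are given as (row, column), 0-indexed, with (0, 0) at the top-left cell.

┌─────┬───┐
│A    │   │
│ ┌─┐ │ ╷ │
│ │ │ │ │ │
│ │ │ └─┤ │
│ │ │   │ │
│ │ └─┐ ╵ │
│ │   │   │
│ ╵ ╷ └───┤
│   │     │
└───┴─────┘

Following directions step by step:
Start: (0, 0)
  down: (0, 0) → (1, 0)
  down: (1, 0) → (2, 0)
  down: (2, 0) → (3, 0)
Final position: (3, 0)

Path taken:

┌─────┬───┐
│A    │   │
│ ┌─┐ │ ╷ │
│↓│ │ │ │ │
│ │ │ └─┤ │
│↓│ │   │ │
│ │ └─┐ ╵ │
│B│   │   │
│ ╵ ╷ └───┤
│   │     │
└───┴─────┘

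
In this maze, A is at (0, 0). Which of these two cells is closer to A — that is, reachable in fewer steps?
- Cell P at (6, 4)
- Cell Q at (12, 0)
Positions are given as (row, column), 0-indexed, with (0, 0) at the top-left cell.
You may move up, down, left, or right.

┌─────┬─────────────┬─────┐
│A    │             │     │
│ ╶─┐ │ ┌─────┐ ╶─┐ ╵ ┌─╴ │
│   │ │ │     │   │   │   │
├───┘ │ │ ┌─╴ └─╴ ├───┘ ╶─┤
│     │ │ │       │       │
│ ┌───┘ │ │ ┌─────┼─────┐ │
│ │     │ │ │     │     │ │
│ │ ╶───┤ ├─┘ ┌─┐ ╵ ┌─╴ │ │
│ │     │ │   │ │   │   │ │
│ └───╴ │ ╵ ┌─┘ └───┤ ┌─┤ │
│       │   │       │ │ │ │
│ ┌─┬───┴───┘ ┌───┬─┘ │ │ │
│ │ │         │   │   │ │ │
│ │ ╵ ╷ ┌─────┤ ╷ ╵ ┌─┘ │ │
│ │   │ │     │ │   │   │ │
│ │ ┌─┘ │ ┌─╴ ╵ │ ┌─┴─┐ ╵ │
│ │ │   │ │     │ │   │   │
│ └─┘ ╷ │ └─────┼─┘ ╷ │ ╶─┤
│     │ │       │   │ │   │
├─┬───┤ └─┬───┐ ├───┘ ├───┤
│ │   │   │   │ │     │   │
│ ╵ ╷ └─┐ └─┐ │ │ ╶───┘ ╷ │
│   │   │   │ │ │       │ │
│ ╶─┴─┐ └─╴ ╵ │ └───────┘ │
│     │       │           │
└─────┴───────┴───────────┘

Shortest path A → P at (6, 4): 20 steps
Shortest path A → Q at (12, 0): 32 steps

P is closer (20 steps vs 32 steps).

Path to P:

┌─────┬─────────────┬─────┐
│A → ↓│             │     │
│ ╶─┐ │ ┌─────┐ ╶─┐ ╵ ┌─╴ │
│   │↓│ │     │   │   │   │
├───┘ │ │ ┌─╴ └─╴ ├───┘ ╶─┤
│↓ ← ↲│ │ │       │       │
│ ┌───┘ │ │ ┌─────┼─────┐ │
│↓│     │ │ │     │     │ │
│ │ ╶───┤ ├─┘ ┌─┐ ╵ ┌─╴ │ │
│↓│     │ │   │ │   │   │ │
│ └───╴ │ ╵ ┌─┘ └───┤ ┌─┤ │
│↓      │   │       │ │ │ │
│ ┌─┬───┴───┘ ┌───┬─┘ │ │ │
│↓│ │  ↱ P    │   │   │ │ │
│ │ ╵ ╷ ┌─────┤ ╷ ╵ ┌─┘ │ │
│↓│   │↑│     │ │   │   │ │
│ │ ┌─┘ │ ┌─╴ ╵ │ ┌─┴─┐ ╵ │
│↓│ │↱ ↑│ │     │ │   │   │
│ └─┘ ╷ │ └─────┼─┘ ╷ │ ╶─┤
│↳ → ↑│ │       │   │ │   │
├─┬───┤ └─┬───┐ ├───┘ ├───┤
│ │   │   │   │ │     │   │
│ ╵ ╷ └─┐ └─┐ │ │ ╶───┘ ╷ │
│   │   │   │ │ │       │ │
│ ╶─┴─┐ └─╴ ╵ │ └───────┘ │
│     │       │           │
└─────┴───────┴───────────┘

Path to Q:

┌─────┬─────────────┬─────┐
│A → ↓│             │     │
│ ╶─┐ │ ┌─────┐ ╶─┐ ╵ ┌─╴ │
│   │↓│ │     │   │   │   │
├───┘ │ │ ┌─╴ └─╴ ├───┘ ╶─┤
│↓ ← ↲│ │ │       │       │
│ ┌───┘ │ │ ┌─────┼─────┐ │
│↓│     │ │ │     │     │ │
│ │ ╶───┤ ├─┘ ┌─┐ ╵ ┌─╴ │ │
│↓│     │ │   │ │   │   │ │
│ └───╴ │ ╵ ┌─┘ └───┤ ┌─┤ │
│↓      │   │       │ │ │ │
│ ┌─┬───┴───┘ ┌───┬─┘ │ │ │
│↓│ │         │   │   │ │ │
│ │ ╵ ╷ ┌─────┤ ╷ ╵ ┌─┘ │ │
│↓│   │ │     │ │   │   │ │
│ │ ┌─┘ │ ┌─╴ ╵ │ ┌─┴─┐ ╵ │
│↓│ │↱ ↓│ │     │ │   │   │
│ └─┘ ╷ │ └─────┼─┘ ╷ │ ╶─┤
│↳ → ↑│↓│       │   │ │   │
├─┬───┤ └─┬───┐ ├───┘ ├───┤
│ │↓ ↰│↳ ↓│   │ │     │   │
│ ╵ ╷ └─┐ └─┐ │ │ ╶───┘ ╷ │
│↓ ↲│↑ ↰│↳ ↓│ │ │       │ │
│ ╶─┴─┐ └─╴ ╵ │ └───────┘ │
│Q    │↑ ← ↲  │           │
└─────┴───────┴───────────┘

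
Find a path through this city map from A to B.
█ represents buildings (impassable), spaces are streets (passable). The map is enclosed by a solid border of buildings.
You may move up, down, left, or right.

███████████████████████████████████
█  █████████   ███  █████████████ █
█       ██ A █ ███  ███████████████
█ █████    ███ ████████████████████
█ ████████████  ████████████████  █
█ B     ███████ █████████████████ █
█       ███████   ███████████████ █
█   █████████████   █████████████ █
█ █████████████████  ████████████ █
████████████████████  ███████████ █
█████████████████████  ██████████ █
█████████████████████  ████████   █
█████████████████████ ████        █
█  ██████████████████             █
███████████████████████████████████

Finding the shortest path from A to B:
Movement: cardinal only
Path length: 16 steps
Directions: left → down → left → left → left → up → left → left → left → left → left → left → down → down → down → right

Solution:

███████████████████████████████████
█  █████████   ███  █████████████ █
█↓←←←←←↰██↓A █ ███  ███████████████
█↓█████↑←←↲███ ████████████████████
█↓████████████  ████████████████  █
█↳B     ███████ █████████████████ █
█       ███████   ███████████████ █
█   █████████████   █████████████ █
█ █████████████████  ████████████ █
████████████████████  ███████████ █
█████████████████████  ██████████ █
█████████████████████  ████████   █
█████████████████████ ████        █
█  ██████████████████             █
███████████████████████████████████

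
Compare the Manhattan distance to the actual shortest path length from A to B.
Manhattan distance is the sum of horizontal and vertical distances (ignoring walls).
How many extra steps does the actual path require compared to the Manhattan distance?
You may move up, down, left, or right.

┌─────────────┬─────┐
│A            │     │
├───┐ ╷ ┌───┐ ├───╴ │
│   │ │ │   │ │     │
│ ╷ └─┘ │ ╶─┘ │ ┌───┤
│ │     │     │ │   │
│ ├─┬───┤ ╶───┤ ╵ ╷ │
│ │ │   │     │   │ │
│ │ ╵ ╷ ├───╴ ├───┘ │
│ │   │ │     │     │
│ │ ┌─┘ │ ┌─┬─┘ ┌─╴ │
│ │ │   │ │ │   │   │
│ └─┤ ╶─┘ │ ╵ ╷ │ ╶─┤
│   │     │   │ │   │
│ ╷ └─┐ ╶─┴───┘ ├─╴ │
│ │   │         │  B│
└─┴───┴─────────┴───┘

Manhattan distance: |7 - 0| + |9 - 0| = 16
Actual path length: 34
Extra steps: 34 - 16 = 18

Solution:

┌─────────────┬─────┐
│A → → → → → ↓│     │
├───┐ ╷ ┌───┐ ├───╴ │
│   │ │ │   │↓│     │
│ ╷ └─┘ │ ╶─┘ │ ┌───┤
│ │     │↓ ← ↲│ │   │
│ ├─┬───┤ ╶───┤ ╵ ╷ │
│ │ │   │↳ → ↓│   │ │
│ │ ╵ ╷ ├───╴ ├───┘ │
│ │   │ │↓ ← ↲│↱ → ↓│
│ │ ┌─┘ │ ┌─┬─┘ ┌─╴ │
│ │ │   │↓│ │  ↑│↓ ↲│
│ └─┤ ╶─┘ │ ╵ ╷ │ ╶─┤
│   │  ↓ ↲│   │↑│↳ ↓│
│ ╷ └─┐ ╶─┴───┘ ├─╴ │
│ │   │↳ → → → ↑│  B│
└─┴───┴─────────┴───┘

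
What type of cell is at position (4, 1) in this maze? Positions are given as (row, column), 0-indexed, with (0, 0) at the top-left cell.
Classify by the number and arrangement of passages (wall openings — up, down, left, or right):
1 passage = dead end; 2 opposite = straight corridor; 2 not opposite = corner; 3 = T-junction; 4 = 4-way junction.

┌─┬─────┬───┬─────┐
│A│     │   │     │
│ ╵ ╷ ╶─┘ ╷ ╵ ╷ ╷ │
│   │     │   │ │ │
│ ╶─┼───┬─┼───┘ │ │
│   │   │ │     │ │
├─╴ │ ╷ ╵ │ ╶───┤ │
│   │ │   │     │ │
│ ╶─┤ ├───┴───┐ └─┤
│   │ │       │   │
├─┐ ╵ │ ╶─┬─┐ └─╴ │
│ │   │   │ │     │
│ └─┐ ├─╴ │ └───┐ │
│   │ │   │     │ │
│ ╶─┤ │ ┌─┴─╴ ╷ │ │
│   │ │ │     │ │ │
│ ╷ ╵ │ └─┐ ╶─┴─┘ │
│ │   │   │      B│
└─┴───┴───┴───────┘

Checking cell at (4, 1):
Number of passages: 2
Cell type: corner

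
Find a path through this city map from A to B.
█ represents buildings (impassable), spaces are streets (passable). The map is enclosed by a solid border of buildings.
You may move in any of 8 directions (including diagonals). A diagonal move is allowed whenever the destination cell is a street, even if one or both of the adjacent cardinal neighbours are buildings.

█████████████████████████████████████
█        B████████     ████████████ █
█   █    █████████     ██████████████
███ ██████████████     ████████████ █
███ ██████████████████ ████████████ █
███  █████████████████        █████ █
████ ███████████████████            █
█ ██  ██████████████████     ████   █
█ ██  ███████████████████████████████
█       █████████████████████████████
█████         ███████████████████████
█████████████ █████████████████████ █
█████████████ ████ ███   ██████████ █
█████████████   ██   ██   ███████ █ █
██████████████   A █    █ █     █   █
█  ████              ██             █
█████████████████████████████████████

Finding the shortest path from A to B:
Movement: 8-directional
Path length: 25 steps
Directions: left → left → up-left → up-left → up → up-left → left → left → left → left → left → up-left → up-left → up → up-left → up → up-left → up → up → up-right → right → right → right → right → right

Solution:

█████████████████████████████████████
█   →→→→→B████████     ████████████ █
█  ↗█    █████████     ██████████████
███↑██████████████     ████████████ █
███↑██████████████████ ████████████ █
███ ↖█████████████████        █████ █
████↑███████████████████            █
█ ██ ↖██████████████████     ████   █
█ ██ ↑███████████████████████████████
█     ↖ █████████████████████████████
█████  ↖←←←←← ███████████████████████
█████████████↖█████████████████████ █
█████████████↑████ ███   ██████████ █
█████████████ ↖ ██   ██   ███████ █ █
██████████████ ↖←A █    █ █     █   █
█  ████              ██             █
█████████████████████████████████████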